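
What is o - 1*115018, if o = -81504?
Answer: -196522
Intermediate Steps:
o - 1*115018 = -81504 - 1*115018 = -81504 - 115018 = -196522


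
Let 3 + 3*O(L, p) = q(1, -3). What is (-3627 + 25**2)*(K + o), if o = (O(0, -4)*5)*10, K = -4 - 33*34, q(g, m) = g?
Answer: 10440956/3 ≈ 3.4803e+6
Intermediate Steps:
O(L, p) = -2/3 (O(L, p) = -1 + (1/3)*1 = -1 + 1/3 = -2/3)
K = -1126 (K = -4 - 1122 = -1126)
o = -100/3 (o = -2/3*5*10 = -10/3*10 = -100/3 ≈ -33.333)
(-3627 + 25**2)*(K + o) = (-3627 + 25**2)*(-1126 - 100/3) = (-3627 + 625)*(-3478/3) = -3002*(-3478/3) = 10440956/3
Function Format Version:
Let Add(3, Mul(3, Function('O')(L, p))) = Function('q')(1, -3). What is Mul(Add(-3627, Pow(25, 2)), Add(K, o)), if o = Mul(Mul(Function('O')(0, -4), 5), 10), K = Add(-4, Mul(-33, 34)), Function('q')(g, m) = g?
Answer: Rational(10440956, 3) ≈ 3.4803e+6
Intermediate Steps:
Function('O')(L, p) = Rational(-2, 3) (Function('O')(L, p) = Add(-1, Mul(Rational(1, 3), 1)) = Add(-1, Rational(1, 3)) = Rational(-2, 3))
K = -1126 (K = Add(-4, -1122) = -1126)
o = Rational(-100, 3) (o = Mul(Mul(Rational(-2, 3), 5), 10) = Mul(Rational(-10, 3), 10) = Rational(-100, 3) ≈ -33.333)
Mul(Add(-3627, Pow(25, 2)), Add(K, o)) = Mul(Add(-3627, Pow(25, 2)), Add(-1126, Rational(-100, 3))) = Mul(Add(-3627, 625), Rational(-3478, 3)) = Mul(-3002, Rational(-3478, 3)) = Rational(10440956, 3)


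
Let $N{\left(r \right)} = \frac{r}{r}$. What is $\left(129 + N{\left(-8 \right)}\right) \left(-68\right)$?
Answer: $-8840$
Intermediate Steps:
$N{\left(r \right)} = 1$
$\left(129 + N{\left(-8 \right)}\right) \left(-68\right) = \left(129 + 1\right) \left(-68\right) = 130 \left(-68\right) = -8840$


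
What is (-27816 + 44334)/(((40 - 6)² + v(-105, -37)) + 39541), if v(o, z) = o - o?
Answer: 16518/40697 ≈ 0.40588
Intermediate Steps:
v(o, z) = 0
(-27816 + 44334)/(((40 - 6)² + v(-105, -37)) + 39541) = (-27816 + 44334)/(((40 - 6)² + 0) + 39541) = 16518/((34² + 0) + 39541) = 16518/((1156 + 0) + 39541) = 16518/(1156 + 39541) = 16518/40697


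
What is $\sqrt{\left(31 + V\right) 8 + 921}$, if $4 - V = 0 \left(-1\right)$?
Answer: $\sqrt{1201} \approx 34.655$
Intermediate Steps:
$V = 4$ ($V = 4 - 0 \left(-1\right) = 4 - 0 = 4 + 0 = 4$)
$\sqrt{\left(31 + V\right) 8 + 921} = \sqrt{\left(31 + 4\right) 8 + 921} = \sqrt{35 \cdot 8 + 921} = \sqrt{280 + 921} = \sqrt{1201}$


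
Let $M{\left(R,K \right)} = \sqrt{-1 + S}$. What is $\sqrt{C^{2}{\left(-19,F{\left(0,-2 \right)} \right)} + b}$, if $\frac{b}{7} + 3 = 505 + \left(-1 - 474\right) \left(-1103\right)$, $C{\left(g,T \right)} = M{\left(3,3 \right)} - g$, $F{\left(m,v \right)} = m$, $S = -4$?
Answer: $\sqrt{3671345 + 38 i \sqrt{5}} \approx 1916.1 + 0.02 i$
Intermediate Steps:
$M{\left(R,K \right)} = i \sqrt{5}$ ($M{\left(R,K \right)} = \sqrt{-1 - 4} = \sqrt{-5} = i \sqrt{5}$)
$C{\left(g,T \right)} = - g + i \sqrt{5}$ ($C{\left(g,T \right)} = i \sqrt{5} - g = - g + i \sqrt{5}$)
$b = 3670989$ ($b = -21 + 7 \left(505 + \left(-1 - 474\right) \left(-1103\right)\right) = -21 + 7 \left(505 - -523925\right) = -21 + 7 \left(505 + 523925\right) = -21 + 7 \cdot 524430 = -21 + 3671010 = 3670989$)
$\sqrt{C^{2}{\left(-19,F{\left(0,-2 \right)} \right)} + b} = \sqrt{\left(\left(-1\right) \left(-19\right) + i \sqrt{5}\right)^{2} + 3670989} = \sqrt{\left(19 + i \sqrt{5}\right)^{2} + 3670989} = \sqrt{3670989 + \left(19 + i \sqrt{5}\right)^{2}}$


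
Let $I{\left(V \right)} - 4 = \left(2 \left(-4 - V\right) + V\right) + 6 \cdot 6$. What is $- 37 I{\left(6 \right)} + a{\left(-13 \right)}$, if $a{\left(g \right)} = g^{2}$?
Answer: $-793$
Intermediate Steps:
$I{\left(V \right)} = 32 - V$ ($I{\left(V \right)} = 4 + \left(\left(2 \left(-4 - V\right) + V\right) + 6 \cdot 6\right) = 4 + \left(\left(\left(-8 - 2 V\right) + V\right) + 36\right) = 4 + \left(\left(-8 - V\right) + 36\right) = 4 - \left(-28 + V\right) = 32 - V$)
$- 37 I{\left(6 \right)} + a{\left(-13 \right)} = - 37 \left(32 - 6\right) + \left(-13\right)^{2} = - 37 \left(32 - 6\right) + 169 = \left(-37\right) 26 + 169 = -962 + 169 = -793$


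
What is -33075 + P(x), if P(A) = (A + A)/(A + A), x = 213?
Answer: -33074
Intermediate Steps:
P(A) = 1 (P(A) = (2*A)/((2*A)) = (2*A)*(1/(2*A)) = 1)
-33075 + P(x) = -33075 + 1 = -33074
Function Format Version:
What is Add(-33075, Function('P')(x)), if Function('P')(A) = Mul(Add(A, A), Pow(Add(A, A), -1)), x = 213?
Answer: -33074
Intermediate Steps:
Function('P')(A) = 1 (Function('P')(A) = Mul(Mul(2, A), Pow(Mul(2, A), -1)) = Mul(Mul(2, A), Mul(Rational(1, 2), Pow(A, -1))) = 1)
Add(-33075, Function('P')(x)) = Add(-33075, 1) = -33074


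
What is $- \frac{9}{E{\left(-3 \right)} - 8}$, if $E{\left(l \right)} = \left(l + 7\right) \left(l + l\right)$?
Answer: $\frac{9}{32} \approx 0.28125$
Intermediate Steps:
$E{\left(l \right)} = 2 l \left(7 + l\right)$ ($E{\left(l \right)} = \left(7 + l\right) 2 l = 2 l \left(7 + l\right)$)
$- \frac{9}{E{\left(-3 \right)} - 8} = - \frac{9}{2 \left(-3\right) \left(7 - 3\right) - 8} = - \frac{9}{2 \left(-3\right) 4 - 8} = - \frac{9}{-24 - 8} = - \frac{9}{-32} = \left(-9\right) \left(- \frac{1}{32}\right) = \frac{9}{32}$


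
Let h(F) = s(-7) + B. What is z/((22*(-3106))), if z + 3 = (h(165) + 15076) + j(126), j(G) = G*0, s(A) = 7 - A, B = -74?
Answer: -15013/68332 ≈ -0.21971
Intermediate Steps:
j(G) = 0
h(F) = -60 (h(F) = (7 - 1*(-7)) - 74 = (7 + 7) - 74 = 14 - 74 = -60)
z = 15013 (z = -3 + ((-60 + 15076) + 0) = -3 + (15016 + 0) = -3 + 15016 = 15013)
z/((22*(-3106))) = 15013/((22*(-3106))) = 15013/(-68332) = 15013*(-1/68332) = -15013/68332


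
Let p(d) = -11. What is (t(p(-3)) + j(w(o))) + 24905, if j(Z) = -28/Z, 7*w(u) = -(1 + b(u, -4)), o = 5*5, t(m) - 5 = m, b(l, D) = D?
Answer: 74501/3 ≈ 24834.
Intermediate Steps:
t(m) = 5 + m
o = 25
w(u) = 3/7 (w(u) = (-(1 - 4))/7 = (-1*(-3))/7 = (⅐)*3 = 3/7)
(t(p(-3)) + j(w(o))) + 24905 = ((5 - 11) - 28/3/7) + 24905 = (-6 - 28*7/3) + 24905 = (-6 - 196/3) + 24905 = -214/3 + 24905 = 74501/3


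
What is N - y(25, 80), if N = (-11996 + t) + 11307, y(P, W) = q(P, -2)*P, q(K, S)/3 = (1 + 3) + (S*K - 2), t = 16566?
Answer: 19477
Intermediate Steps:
q(K, S) = 6 + 3*K*S (q(K, S) = 3*((1 + 3) + (S*K - 2)) = 3*(4 + (K*S - 2)) = 3*(4 + (-2 + K*S)) = 3*(2 + K*S) = 6 + 3*K*S)
y(P, W) = P*(6 - 6*P) (y(P, W) = (6 + 3*P*(-2))*P = (6 - 6*P)*P = P*(6 - 6*P))
N = 15877 (N = (-11996 + 16566) + 11307 = 4570 + 11307 = 15877)
N - y(25, 80) = 15877 - 6*25*(1 - 1*25) = 15877 - 6*25*(1 - 25) = 15877 - 6*25*(-24) = 15877 - 1*(-3600) = 15877 + 3600 = 19477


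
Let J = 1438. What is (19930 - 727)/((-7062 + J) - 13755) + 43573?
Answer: 844381964/19379 ≈ 43572.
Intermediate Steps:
(19930 - 727)/((-7062 + J) - 13755) + 43573 = (19930 - 727)/((-7062 + 1438) - 13755) + 43573 = 19203/(-5624 - 13755) + 43573 = 19203/(-19379) + 43573 = 19203*(-1/19379) + 43573 = -19203/19379 + 43573 = 844381964/19379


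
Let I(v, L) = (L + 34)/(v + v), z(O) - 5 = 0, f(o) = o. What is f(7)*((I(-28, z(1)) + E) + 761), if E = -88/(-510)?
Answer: 10859599/2040 ≈ 5323.3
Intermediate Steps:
E = 44/255 (E = -88*(-1/510) = 44/255 ≈ 0.17255)
z(O) = 5 (z(O) = 5 + 0 = 5)
I(v, L) = (34 + L)/(2*v) (I(v, L) = (34 + L)/((2*v)) = (34 + L)*(1/(2*v)) = (34 + L)/(2*v))
f(7)*((I(-28, z(1)) + E) + 761) = 7*(((½)*(34 + 5)/(-28) + 44/255) + 761) = 7*(((½)*(-1/28)*39 + 44/255) + 761) = 7*((-39/56 + 44/255) + 761) = 7*(-7481/14280 + 761) = 7*(10859599/14280) = 10859599/2040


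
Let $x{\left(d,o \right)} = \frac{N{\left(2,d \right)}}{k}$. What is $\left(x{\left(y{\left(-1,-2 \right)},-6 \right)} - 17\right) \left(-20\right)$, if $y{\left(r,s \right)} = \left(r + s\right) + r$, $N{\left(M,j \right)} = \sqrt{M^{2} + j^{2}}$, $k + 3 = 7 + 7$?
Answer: $340 - \frac{40 \sqrt{5}}{11} \approx 331.87$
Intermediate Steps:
$k = 11$ ($k = -3 + \left(7 + 7\right) = -3 + 14 = 11$)
$y{\left(r,s \right)} = s + 2 r$
$x{\left(d,o \right)} = \frac{\sqrt{4 + d^{2}}}{11}$ ($x{\left(d,o \right)} = \frac{\sqrt{2^{2} + d^{2}}}{11} = \sqrt{4 + d^{2}} \cdot \frac{1}{11} = \frac{\sqrt{4 + d^{2}}}{11}$)
$\left(x{\left(y{\left(-1,-2 \right)},-6 \right)} - 17\right) \left(-20\right) = \left(\frac{\sqrt{4 + \left(-2 + 2 \left(-1\right)\right)^{2}}}{11} - 17\right) \left(-20\right) = \left(\frac{\sqrt{4 + \left(-2 - 2\right)^{2}}}{11} - 17\right) \left(-20\right) = \left(\frac{\sqrt{4 + \left(-4\right)^{2}}}{11} - 17\right) \left(-20\right) = \left(\frac{\sqrt{4 + 16}}{11} - 17\right) \left(-20\right) = \left(\frac{\sqrt{20}}{11} - 17\right) \left(-20\right) = \left(\frac{2 \sqrt{5}}{11} - 17\right) \left(-20\right) = \left(-17 + \frac{2 \sqrt{5}}{11}\right) \left(-20\right) = 340 - \frac{40 \sqrt{5}}{11}$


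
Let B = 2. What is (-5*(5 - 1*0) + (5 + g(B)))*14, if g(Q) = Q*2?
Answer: -224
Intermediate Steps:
g(Q) = 2*Q
(-5*(5 - 1*0) + (5 + g(B)))*14 = (-5*(5 - 1*0) + (5 + 2*2))*14 = (-5*(5 + 0) + (5 + 4))*14 = (-5*5 + 9)*14 = (-25 + 9)*14 = -16*14 = -224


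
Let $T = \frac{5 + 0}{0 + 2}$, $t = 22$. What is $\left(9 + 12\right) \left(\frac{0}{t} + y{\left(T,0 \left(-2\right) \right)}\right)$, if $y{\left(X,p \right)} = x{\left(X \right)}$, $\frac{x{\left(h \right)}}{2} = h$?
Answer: $105$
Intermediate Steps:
$x{\left(h \right)} = 2 h$
$T = \frac{5}{2} \approx 2.5$
$y{\left(X,p \right)} = 2 X$
$\left(9 + 12\right) \left(\frac{0}{t} + y{\left(T,0 \left(-2\right) \right)}\right) = \left(9 + 12\right) \left(\frac{0}{22} + 2 \cdot \frac{5}{2}\right) = 21 \left(0 \cdot \frac{1}{22} + 5\right) = 21 \left(0 + 5\right) = 21 \cdot 5 = 105$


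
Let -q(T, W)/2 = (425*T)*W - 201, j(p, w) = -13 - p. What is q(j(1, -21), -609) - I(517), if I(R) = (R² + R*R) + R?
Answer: -7781793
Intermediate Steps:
q(T, W) = 402 - 850*T*W (q(T, W) = -2*((425*T)*W - 201) = -2*(425*T*W - 201) = -2*(-201 + 425*T*W) = 402 - 850*T*W)
I(R) = R + 2*R² (I(R) = (R² + R²) + R = 2*R² + R = R + 2*R²)
q(j(1, -21), -609) - I(517) = (402 - 850*(-13 - 1*1)*(-609)) - 517*(1 + 2*517) = (402 - 850*(-13 - 1)*(-609)) - 517*(1 + 1034) = (402 - 850*(-14)*(-609)) - 517*1035 = (402 - 7247100) - 1*535095 = -7246698 - 535095 = -7781793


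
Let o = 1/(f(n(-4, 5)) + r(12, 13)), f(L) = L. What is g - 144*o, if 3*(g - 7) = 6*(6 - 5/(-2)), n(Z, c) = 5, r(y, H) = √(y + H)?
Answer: 48/5 ≈ 9.6000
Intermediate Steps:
r(y, H) = √(H + y)
o = ⅒ (o = 1/(5 + √(13 + 12)) = 1/(5 + √25) = 1/(5 + 5) = 1/10 = ⅒ ≈ 0.10000)
g = 24 (g = 7 + (6*(6 - 5/(-2)))/3 = 7 + (6*(6 - 5*(-½)))/3 = 7 + (6*(6 + 5/2))/3 = 7 + (6*(17/2))/3 = 7 + (⅓)*51 = 7 + 17 = 24)
g - 144*o = 24 - 144*⅒ = 24 - 72/5 = 48/5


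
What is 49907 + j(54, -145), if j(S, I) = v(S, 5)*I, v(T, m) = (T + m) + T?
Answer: 33522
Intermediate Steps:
v(T, m) = m + 2*T
j(S, I) = I*(5 + 2*S) (j(S, I) = (5 + 2*S)*I = I*(5 + 2*S))
49907 + j(54, -145) = 49907 - 145*(5 + 2*54) = 49907 - 145*(5 + 108) = 49907 - 145*113 = 49907 - 16385 = 33522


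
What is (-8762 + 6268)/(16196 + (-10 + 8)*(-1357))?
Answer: -1247/9455 ≈ -0.13189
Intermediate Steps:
(-8762 + 6268)/(16196 + (-10 + 8)*(-1357)) = -2494/(16196 - 2*(-1357)) = -2494/(16196 + 2714) = -2494/18910 = -2494*1/18910 = -1247/9455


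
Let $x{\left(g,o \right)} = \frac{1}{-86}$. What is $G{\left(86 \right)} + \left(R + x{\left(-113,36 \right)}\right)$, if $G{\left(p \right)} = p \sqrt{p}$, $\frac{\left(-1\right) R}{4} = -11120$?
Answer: $\frac{3825279}{86} + 86 \sqrt{86} \approx 45278.0$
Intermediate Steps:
$x{\left(g,o \right)} = - \frac{1}{86}$
$R = 44480$ ($R = \left(-4\right) \left(-11120\right) = 44480$)
$G{\left(p \right)} = p^{\frac{3}{2}}$
$G{\left(86 \right)} + \left(R + x{\left(-113,36 \right)}\right) = 86^{\frac{3}{2}} + \left(44480 - \frac{1}{86}\right) = 86 \sqrt{86} + \frac{3825279}{86} = \frac{3825279}{86} + 86 \sqrt{86}$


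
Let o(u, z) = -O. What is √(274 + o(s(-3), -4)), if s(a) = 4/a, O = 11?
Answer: √263 ≈ 16.217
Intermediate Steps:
o(u, z) = -11 (o(u, z) = -1*11 = -11)
√(274 + o(s(-3), -4)) = √(274 - 11) = √263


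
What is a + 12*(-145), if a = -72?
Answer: -1812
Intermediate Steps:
a + 12*(-145) = -72 + 12*(-145) = -72 - 1740 = -1812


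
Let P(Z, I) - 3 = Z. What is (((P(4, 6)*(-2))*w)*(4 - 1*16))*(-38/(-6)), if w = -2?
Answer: -2128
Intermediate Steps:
P(Z, I) = 3 + Z
(((P(4, 6)*(-2))*w)*(4 - 1*16))*(-38/(-6)) = ((((3 + 4)*(-2))*(-2))*(4 - 1*16))*(-38/(-6)) = (((7*(-2))*(-2))*(4 - 16))*(-38*(-1/6)) = (-14*(-2)*(-12))*(19/3) = (28*(-12))*(19/3) = -336*19/3 = -2128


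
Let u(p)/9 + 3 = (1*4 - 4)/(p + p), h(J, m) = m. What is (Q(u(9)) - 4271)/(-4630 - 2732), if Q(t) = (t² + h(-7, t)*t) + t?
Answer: 1420/3681 ≈ 0.38576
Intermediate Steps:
u(p) = -27 (u(p) = -27 + 9*((1*4 - 4)/(p + p)) = -27 + 9*((4 - 4)/((2*p))) = -27 + 9*(0*(1/(2*p))) = -27 + 9*0 = -27 + 0 = -27)
Q(t) = t + 2*t² (Q(t) = (t² + t*t) + t = (t² + t²) + t = 2*t² + t = t + 2*t²)
(Q(u(9)) - 4271)/(-4630 - 2732) = (-27*(1 + 2*(-27)) - 4271)/(-4630 - 2732) = (-27*(1 - 54) - 4271)/(-7362) = (-27*(-53) - 4271)*(-1/7362) = (1431 - 4271)*(-1/7362) = -2840*(-1/7362) = 1420/3681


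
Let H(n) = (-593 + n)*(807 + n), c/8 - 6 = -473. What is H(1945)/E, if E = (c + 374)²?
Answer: 930176/2825761 ≈ 0.32918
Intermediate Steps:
c = -3736 (c = 48 + 8*(-473) = 48 - 3784 = -3736)
E = 11303044 (E = (-3736 + 374)² = (-3362)² = 11303044)
H(1945)/E = (-478551 + 1945² + 214*1945)/11303044 = (-478551 + 3783025 + 416230)*(1/11303044) = 3720704*(1/11303044) = 930176/2825761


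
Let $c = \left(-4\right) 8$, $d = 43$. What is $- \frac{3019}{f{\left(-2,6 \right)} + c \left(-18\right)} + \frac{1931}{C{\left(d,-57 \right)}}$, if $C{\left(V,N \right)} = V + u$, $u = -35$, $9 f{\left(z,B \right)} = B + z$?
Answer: $\frac{2450165}{10376} \approx 236.14$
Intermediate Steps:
$f{\left(z,B \right)} = \frac{B}{9} + \frac{z}{9}$ ($f{\left(z,B \right)} = \frac{B + z}{9} = \frac{B}{9} + \frac{z}{9}$)
$c = -32$
$C{\left(V,N \right)} = -35 + V$ ($C{\left(V,N \right)} = V - 35 = -35 + V$)
$- \frac{3019}{f{\left(-2,6 \right)} + c \left(-18\right)} + \frac{1931}{C{\left(d,-57 \right)}} = - \frac{3019}{\left(\frac{1}{9} \cdot 6 + \frac{1}{9} \left(-2\right)\right) - -576} + \frac{1931}{-35 + 43} = - \frac{3019}{\left(\frac{2}{3} - \frac{2}{9}\right) + 576} + \frac{1931}{8} = - \frac{3019}{\frac{4}{9} + 576} + 1931 \cdot \frac{1}{8} = - \frac{3019}{\frac{5188}{9}} + \frac{1931}{8} = \left(-3019\right) \frac{9}{5188} + \frac{1931}{8} = - \frac{27171}{5188} + \frac{1931}{8} = \frac{2450165}{10376}$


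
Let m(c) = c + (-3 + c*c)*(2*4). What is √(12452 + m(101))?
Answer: √94137 ≈ 306.82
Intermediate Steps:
m(c) = -24 + c + 8*c² (m(c) = c + (-3 + c²)*8 = c + (-24 + 8*c²) = -24 + c + 8*c²)
√(12452 + m(101)) = √(12452 + (-24 + 101 + 8*101²)) = √(12452 + (-24 + 101 + 8*10201)) = √(12452 + (-24 + 101 + 81608)) = √(12452 + 81685) = √94137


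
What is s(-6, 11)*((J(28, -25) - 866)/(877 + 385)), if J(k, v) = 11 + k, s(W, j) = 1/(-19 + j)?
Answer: 827/10096 ≈ 0.081914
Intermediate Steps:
s(-6, 11)*((J(28, -25) - 866)/(877 + 385)) = (((11 + 28) - 866)/(877 + 385))/(-19 + 11) = ((39 - 866)/1262)/(-8) = -(-827)/(8*1262) = -⅛*(-827/1262) = 827/10096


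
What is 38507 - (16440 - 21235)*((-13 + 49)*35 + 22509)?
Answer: 114010862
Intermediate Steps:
38507 - (16440 - 21235)*((-13 + 49)*35 + 22509) = 38507 - (-4795)*(36*35 + 22509) = 38507 - (-4795)*(1260 + 22509) = 38507 - (-4795)*23769 = 38507 - 1*(-113972355) = 38507 + 113972355 = 114010862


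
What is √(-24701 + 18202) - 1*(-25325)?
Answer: 25325 + I*√6499 ≈ 25325.0 + 80.616*I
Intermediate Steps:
√(-24701 + 18202) - 1*(-25325) = √(-6499) + 25325 = I*√6499 + 25325 = 25325 + I*√6499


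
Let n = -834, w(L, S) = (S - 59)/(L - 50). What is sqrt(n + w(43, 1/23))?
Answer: I*sqrt(21399798)/161 ≈ 28.733*I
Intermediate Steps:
w(L, S) = (-59 + S)/(-50 + L)
sqrt(n + w(43, 1/23)) = sqrt(-834 + (-59 + 1/23)/(-50 + 43)) = sqrt(-834 + (-59 + 1/23)/(-7)) = sqrt(-834 - 1/7*(-1356/23)) = sqrt(-834 + 1356/161) = sqrt(-132918/161) = I*sqrt(21399798)/161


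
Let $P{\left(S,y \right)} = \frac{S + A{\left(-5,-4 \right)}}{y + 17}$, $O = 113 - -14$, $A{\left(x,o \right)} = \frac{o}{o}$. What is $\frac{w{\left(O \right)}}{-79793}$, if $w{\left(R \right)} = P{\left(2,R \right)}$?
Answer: $- \frac{1}{3830064} \approx -2.6109 \cdot 10^{-7}$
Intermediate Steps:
$A{\left(x,o \right)} = 1$
$O = 127$ ($O = 113 + 14 = 127$)
$P{\left(S,y \right)} = \frac{1 + S}{17 + y}$ ($P{\left(S,y \right)} = \frac{S + 1}{y + 17} = \frac{1 + S}{17 + y}$)
$w{\left(R \right)} = \frac{3}{17 + R}$ ($w{\left(R \right)} = \frac{1 + 2}{17 + R} = \frac{1}{17 + R} 3 = \frac{3}{17 + R}$)
$\frac{w{\left(O \right)}}{-79793} = \frac{3 \frac{1}{17 + 127}}{-79793} = \frac{3}{144} \left(- \frac{1}{79793}\right) = 3 \cdot \frac{1}{144} \left(- \frac{1}{79793}\right) = \frac{1}{48} \left(- \frac{1}{79793}\right) = - \frac{1}{3830064}$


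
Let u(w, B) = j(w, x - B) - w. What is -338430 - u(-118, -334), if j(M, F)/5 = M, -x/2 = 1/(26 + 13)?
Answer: -337958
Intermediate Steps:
x = -2/39 (x = -2/(26 + 13) = -2/39 ≈ -0.051282)
j(M, F) = 5*M
u(w, B) = 4*w (u(w, B) = 5*w - w = 4*w)
-338430 - u(-118, -334) = -338430 - 4*(-118) = -338430 - 1*(-472) = -338430 + 472 = -337958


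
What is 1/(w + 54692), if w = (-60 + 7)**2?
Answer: 1/57501 ≈ 1.7391e-5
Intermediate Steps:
w = 2809 (w = (-53)**2 = 2809)
1/(w + 54692) = 1/(2809 + 54692) = 1/57501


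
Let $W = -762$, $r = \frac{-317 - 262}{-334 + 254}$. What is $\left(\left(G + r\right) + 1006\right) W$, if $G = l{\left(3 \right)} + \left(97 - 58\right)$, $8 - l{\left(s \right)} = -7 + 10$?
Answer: $- \frac{32224599}{40} \approx -8.0562 \cdot 10^{5}$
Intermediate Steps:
$l{\left(s \right)} = 5$ ($l{\left(s \right)} = 8 - \left(-7 + 10\right) = 8 - 3 = 5$)
$r = \frac{579}{80}$ ($r = - \frac{579}{-80} = \left(-579\right) \left(- \frac{1}{80}\right) = \frac{579}{80} \approx 7.2375$)
$G = 44$ ($G = 5 + \left(97 - 58\right) = 5 + 39 = 44$)
$\left(\left(G + r\right) + 1006\right) W = \left(\left(44 + \frac{579}{80}\right) + 1006\right) \left(-762\right) = \left(\frac{4099}{80} + 1006\right) \left(-762\right) = \frac{84579}{80} \left(-762\right) = - \frac{32224599}{40}$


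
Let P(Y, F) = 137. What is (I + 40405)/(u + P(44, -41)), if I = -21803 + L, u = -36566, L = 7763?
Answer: -26365/36429 ≈ -0.72374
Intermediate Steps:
I = -14040 (I = -21803 + 7763 = -14040)
(I + 40405)/(u + P(44, -41)) = (-14040 + 40405)/(-36566 + 137) = 26365/(-36429) = 26365*(-1/36429) = -26365/36429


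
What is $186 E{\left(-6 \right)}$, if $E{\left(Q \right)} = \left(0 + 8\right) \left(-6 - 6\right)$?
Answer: $-17856$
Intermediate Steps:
$E{\left(Q \right)} = -96$ ($E{\left(Q \right)} = 8 \left(-12\right) = -96$)
$186 E{\left(-6 \right)} = 186 \left(-96\right) = -17856$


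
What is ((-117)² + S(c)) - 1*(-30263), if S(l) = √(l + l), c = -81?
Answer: 43952 + 9*I*√2 ≈ 43952.0 + 12.728*I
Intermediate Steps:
S(l) = √2*√l (S(l) = √(2*l) = √2*√l)
((-117)² + S(c)) - 1*(-30263) = ((-117)² + √2*√(-81)) - 1*(-30263) = (13689 + √2*(9*I)) + 30263 = (13689 + 9*I*√2) + 30263 = 43952 + 9*I*√2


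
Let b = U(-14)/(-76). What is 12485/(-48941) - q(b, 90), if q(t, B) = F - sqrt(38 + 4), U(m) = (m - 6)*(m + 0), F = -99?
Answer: 4832674/48941 + sqrt(42) ≈ 105.23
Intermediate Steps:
U(m) = m*(-6 + m) (U(m) = (-6 + m)*m = m*(-6 + m))
b = -70/19 (b = -14*(-6 - 14)/(-76) = -14*(-20)*(-1/76) = 280*(-1/76) = -70/19 ≈ -3.6842)
q(t, B) = -99 - sqrt(42) (q(t, B) = -99 - sqrt(38 + 4) = -99 - sqrt(42))
12485/(-48941) - q(b, 90) = 12485/(-48941) - (-99 - sqrt(42)) = 12485*(-1/48941) + (99 + sqrt(42)) = -12485/48941 + (99 + sqrt(42)) = 4832674/48941 + sqrt(42)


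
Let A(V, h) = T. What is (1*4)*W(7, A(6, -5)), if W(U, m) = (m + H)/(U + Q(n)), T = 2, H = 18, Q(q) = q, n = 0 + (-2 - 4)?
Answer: 80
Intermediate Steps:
n = -6 (n = 0 - 6 = -6)
A(V, h) = 2
W(U, m) = (18 + m)/(-6 + U) (W(U, m) = (m + 18)/(U - 6) = (18 + m)/(-6 + U))
(1*4)*W(7, A(6, -5)) = (1*4)*((18 + 2)/(-6 + 7)) = 4*(20/1) = 4*(1*20) = 4*20 = 80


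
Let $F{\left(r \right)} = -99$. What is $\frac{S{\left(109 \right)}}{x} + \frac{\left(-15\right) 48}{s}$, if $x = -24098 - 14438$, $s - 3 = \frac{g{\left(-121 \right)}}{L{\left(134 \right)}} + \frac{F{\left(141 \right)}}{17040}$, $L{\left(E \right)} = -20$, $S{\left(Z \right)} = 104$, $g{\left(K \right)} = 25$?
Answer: $- \frac{19699731991}{47722019} \approx -412.8$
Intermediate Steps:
$s = \frac{9907}{5680}$ ($s = 3 + \left(\frac{25}{-20} - \frac{99}{17040}\right) = 3 + \left(25 \left(- \frac{1}{20}\right) - \frac{33}{5680}\right) = 3 - \frac{7133}{5680} = \frac{9907}{5680} \approx 1.7442$)
$x = -38536$
$\frac{S{\left(109 \right)}}{x} + \frac{\left(-15\right) 48}{s} = \frac{104}{-38536} + \frac{\left(-15\right) 48}{\frac{9907}{5680}} = 104 \left(- \frac{1}{38536}\right) - \frac{4089600}{9907} = - \frac{13}{4817} - \frac{4089600}{9907} = - \frac{19699731991}{47722019}$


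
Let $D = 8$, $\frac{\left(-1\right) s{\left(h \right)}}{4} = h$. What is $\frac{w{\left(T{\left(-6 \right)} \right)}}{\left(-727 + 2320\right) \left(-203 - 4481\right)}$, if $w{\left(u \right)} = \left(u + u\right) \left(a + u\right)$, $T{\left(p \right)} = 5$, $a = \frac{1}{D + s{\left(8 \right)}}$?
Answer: $- \frac{595}{89539344} \approx -6.6451 \cdot 10^{-6}$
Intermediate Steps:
$s{\left(h \right)} = - 4 h$
$a = - \frac{1}{24}$ ($a = \frac{1}{8 - 32} = \frac{1}{-24} = - \frac{1}{24} \approx -0.041667$)
$w{\left(u \right)} = 2 u \left(- \frac{1}{24} + u\right)$ ($w{\left(u \right)} = \left(u + u\right) \left(- \frac{1}{24} + u\right) = 2 u \left(- \frac{1}{24} + u\right)$)
$\frac{w{\left(T{\left(-6 \right)} \right)}}{\left(-727 + 2320\right) \left(-203 - 4481\right)} = \frac{\frac{1}{12} \cdot 5 \left(-1 + 24 \cdot 5\right)}{\left(-727 + 2320\right) \left(-203 - 4481\right)} = \frac{\frac{1}{12} \cdot 5 \left(-1 + 120\right)}{1593 \left(-4684\right)} = \frac{\frac{1}{12} \cdot 5 \cdot 119}{-7461612} = \frac{595}{12} \left(- \frac{1}{7461612}\right) = - \frac{595}{89539344}$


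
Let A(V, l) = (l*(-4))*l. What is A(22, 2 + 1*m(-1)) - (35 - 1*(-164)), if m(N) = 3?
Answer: -299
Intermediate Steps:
A(V, l) = -4*l² (A(V, l) = (-4*l)*l = -4*l²)
A(22, 2 + 1*m(-1)) - (35 - 1*(-164)) = -4*(2 + 1*3)² - (35 - 1*(-164)) = -4*(2 + 3)² - (35 + 164) = -4*5² - 1*199 = -4*25 - 199 = -100 - 199 = -299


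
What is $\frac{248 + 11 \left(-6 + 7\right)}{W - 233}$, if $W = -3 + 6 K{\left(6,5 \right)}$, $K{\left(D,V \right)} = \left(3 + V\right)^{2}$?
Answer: $\frac{7}{4} \approx 1.75$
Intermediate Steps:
$W = 381$ ($W = -3 + 6 \left(3 + 5\right)^{2} = -3 + 6 \cdot 8^{2} = -3 + 6 \cdot 64 = -3 + 384 = 381$)
$\frac{248 + 11 \left(-6 + 7\right)}{W - 233} = \frac{248 + 11 \left(-6 + 7\right)}{381 - 233} = \frac{248 + 11 \cdot 1}{148} = \left(248 + 11\right) \frac{1}{148} = 259 \cdot \frac{1}{148} = \frac{7}{4}$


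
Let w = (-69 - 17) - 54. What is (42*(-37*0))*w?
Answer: 0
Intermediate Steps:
w = -140 (w = -86 - 54 = -140)
(42*(-37*0))*w = (42*(-37*0))*(-140) = (42*0)*(-140) = 0*(-140) = 0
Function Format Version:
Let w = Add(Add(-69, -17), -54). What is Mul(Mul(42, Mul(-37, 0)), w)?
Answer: 0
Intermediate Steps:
w = -140 (w = Add(-86, -54) = -140)
Mul(Mul(42, Mul(-37, 0)), w) = Mul(Mul(42, Mul(-37, 0)), -140) = Mul(Mul(42, 0), -140) = Mul(0, -140) = 0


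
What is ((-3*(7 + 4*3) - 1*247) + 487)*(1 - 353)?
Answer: -64416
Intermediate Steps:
((-3*(7 + 4*3) - 1*247) + 487)*(1 - 353) = ((-3*(7 + 12) - 247) + 487)*(-352) = ((-3*19 - 247) + 487)*(-352) = ((-57 - 247) + 487)*(-352) = (-304 + 487)*(-352) = 183*(-352) = -64416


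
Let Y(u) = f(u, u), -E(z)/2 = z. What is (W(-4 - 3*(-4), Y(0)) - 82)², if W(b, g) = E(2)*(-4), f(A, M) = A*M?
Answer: 4356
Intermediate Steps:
E(z) = -2*z
Y(u) = u² (Y(u) = u*u = u²)
W(b, g) = 16 (W(b, g) = -2*2*(-4) = -4*(-4) = 16)
(W(-4 - 3*(-4), Y(0)) - 82)² = (16 - 82)² = (-66)² = 4356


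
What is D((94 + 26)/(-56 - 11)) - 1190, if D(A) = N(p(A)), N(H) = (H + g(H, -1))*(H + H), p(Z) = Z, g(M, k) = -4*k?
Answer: -5377430/4489 ≈ -1197.9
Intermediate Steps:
N(H) = 2*H*(4 + H) (N(H) = (H - 4*(-1))*(H + H) = (H + 4)*(2*H) = (4 + H)*(2*H) = 2*H*(4 + H))
D(A) = 2*A*(4 + A)
D((94 + 26)/(-56 - 11)) - 1190 = 2*((94 + 26)/(-56 - 11))*(4 + (94 + 26)/(-56 - 11)) - 1190 = 2*(120/(-67))*(4 + 120/(-67)) - 1190 = 2*(120*(-1/67))*(4 + 120*(-1/67)) - 1190 = 2*(-120/67)*(4 - 120/67) - 1190 = 2*(-120/67)*(148/67) - 1190 = -35520/4489 - 1190 = -5377430/4489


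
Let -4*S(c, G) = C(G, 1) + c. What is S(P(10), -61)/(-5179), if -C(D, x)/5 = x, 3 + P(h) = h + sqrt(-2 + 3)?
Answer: 3/20716 ≈ 0.00014482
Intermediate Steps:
P(h) = -2 + h (P(h) = -3 + (h + sqrt(-2 + 3)) = -3 + (h + sqrt(1)) = -3 + (h + 1) = -3 + (1 + h) = -2 + h)
C(D, x) = -5*x
S(c, G) = 5/4 - c/4 (S(c, G) = -(-5*1 + c)/4 = -(-5 + c)/4 = 5/4 - c/4)
S(P(10), -61)/(-5179) = (5/4 - (-2 + 10)/4)/(-5179) = (5/4 - 1/4*8)*(-1/5179) = (5/4 - 2)*(-1/5179) = -3/4*(-1/5179) = 3/20716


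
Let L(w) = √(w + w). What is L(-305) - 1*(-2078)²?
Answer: -4318084 + I*√610 ≈ -4.3181e+6 + 24.698*I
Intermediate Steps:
L(w) = √2*√w (L(w) = √(2*w) = √2*√w)
L(-305) - 1*(-2078)² = √2*√(-305) - 1*(-2078)² = √2*(I*√305) - 1*4318084 = I*√610 - 4318084 = -4318084 + I*√610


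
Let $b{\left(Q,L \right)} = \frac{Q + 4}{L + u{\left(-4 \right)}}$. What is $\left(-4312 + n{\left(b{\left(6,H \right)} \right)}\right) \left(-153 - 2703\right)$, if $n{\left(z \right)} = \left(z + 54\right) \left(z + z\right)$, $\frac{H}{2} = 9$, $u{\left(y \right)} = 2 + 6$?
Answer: $\frac{2061055248}{169} \approx 1.2196 \cdot 10^{7}$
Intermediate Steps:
$u{\left(y \right)} = 8$
$H = 18$ ($H = 2 \cdot 9 = 18$)
$b{\left(Q,L \right)} = \frac{4 + Q}{8 + L}$ ($b{\left(Q,L \right)} = \frac{Q + 4}{L + 8} = \frac{4 + Q}{8 + L}$)
$n{\left(z \right)} = 2 z \left(54 + z\right)$ ($n{\left(z \right)} = \left(54 + z\right) 2 z = 2 z \left(54 + z\right)$)
$\left(-4312 + n{\left(b{\left(6,H \right)} \right)}\right) \left(-153 - 2703\right) = \left(-4312 + 2 \frac{4 + 6}{8 + 18} \left(54 + \frac{4 + 6}{8 + 18}\right)\right) \left(-153 - 2703\right) = \left(-4312 + 2 \cdot \frac{1}{26} \cdot 10 \left(54 + \frac{1}{26} \cdot 10\right)\right) \left(-2856\right) = \left(-4312 + 2 \cdot \frac{5}{13} \left(54 + \frac{5}{13}\right)\right) \left(-2856\right) = \left(-4312 + 2 \cdot \frac{5}{13} \cdot \frac{707}{13}\right) \left(-2856\right) = \left(-4312 + \frac{7070}{169}\right) \left(-2856\right) = \left(- \frac{721658}{169}\right) \left(-2856\right) = \frac{2061055248}{169}$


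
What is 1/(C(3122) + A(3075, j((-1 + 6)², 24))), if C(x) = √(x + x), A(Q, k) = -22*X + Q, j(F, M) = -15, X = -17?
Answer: 3449/11889357 - 2*√1561/11889357 ≈ 0.00028345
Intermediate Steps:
A(Q, k) = 374 + Q (A(Q, k) = -22*(-17) + Q = 374 + Q)
C(x) = √2*√x (C(x) = √(2*x) = √2*√x)
1/(C(3122) + A(3075, j((-1 + 6)², 24))) = 1/(√2*√3122 + (374 + 3075)) = 1/(2*√1561 + 3449) = 1/(3449 + 2*√1561)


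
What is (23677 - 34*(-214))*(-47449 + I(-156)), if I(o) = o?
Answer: -1473517565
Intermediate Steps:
(23677 - 34*(-214))*(-47449 + I(-156)) = (23677 - 34*(-214))*(-47449 - 156) = (23677 + 7276)*(-47605) = 30953*(-47605) = -1473517565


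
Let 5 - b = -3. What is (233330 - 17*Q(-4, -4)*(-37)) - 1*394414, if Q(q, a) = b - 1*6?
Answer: -159826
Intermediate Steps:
b = 8 (b = 5 - 1*(-3) = 5 + 3 = 8)
Q(q, a) = 2 (Q(q, a) = 8 - 1*6 = 8 - 6 = 2)
(233330 - 17*Q(-4, -4)*(-37)) - 1*394414 = (233330 - 17*2*(-37)) - 1*394414 = (233330 - 34*(-37)) - 394414 = (233330 - 1*(-1258)) - 394414 = (233330 + 1258) - 394414 = 234588 - 394414 = -159826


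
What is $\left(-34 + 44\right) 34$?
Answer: $340$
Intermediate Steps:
$\left(-34 + 44\right) 34 = 10 \cdot 34 = 340$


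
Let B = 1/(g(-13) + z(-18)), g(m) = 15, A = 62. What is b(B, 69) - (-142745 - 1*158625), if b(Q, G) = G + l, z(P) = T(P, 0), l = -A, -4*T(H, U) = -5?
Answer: 301377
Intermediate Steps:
T(H, U) = 5/4 (T(H, U) = -¼*(-5) = 5/4)
l = -62 (l = -1*62 = -62)
z(P) = 5/4
B = 4/65 (B = 1/(15 + 5/4) = 1/(65/4) = 4/65 ≈ 0.061538)
b(Q, G) = -62 + G (b(Q, G) = G - 62 = -62 + G)
b(B, 69) - (-142745 - 1*158625) = (-62 + 69) - (-142745 - 1*158625) = 7 - (-142745 - 158625) = 7 - 1*(-301370) = 7 + 301370 = 301377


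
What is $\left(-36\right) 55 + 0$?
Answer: $-1980$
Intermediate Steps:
$\left(-36\right) 55 + 0 = -1980 + 0 = -1980$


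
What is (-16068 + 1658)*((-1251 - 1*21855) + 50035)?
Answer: -388046890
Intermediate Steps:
(-16068 + 1658)*((-1251 - 1*21855) + 50035) = -14410*((-1251 - 21855) + 50035) = -14410*(-23106 + 50035) = -14410*26929 = -388046890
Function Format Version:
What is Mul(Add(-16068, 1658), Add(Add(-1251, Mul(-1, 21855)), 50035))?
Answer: -388046890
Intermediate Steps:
Mul(Add(-16068, 1658), Add(Add(-1251, Mul(-1, 21855)), 50035)) = Mul(-14410, Add(Add(-1251, -21855), 50035)) = Mul(-14410, Add(-23106, 50035)) = Mul(-14410, 26929) = -388046890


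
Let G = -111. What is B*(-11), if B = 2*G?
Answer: 2442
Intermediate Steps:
B = -222 (B = 2*(-111) = -222)
B*(-11) = -222*(-11) = 2442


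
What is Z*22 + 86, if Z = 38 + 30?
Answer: 1582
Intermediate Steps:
Z = 68
Z*22 + 86 = 68*22 + 86 = 1496 + 86 = 1582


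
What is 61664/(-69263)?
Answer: -61664/69263 ≈ -0.89029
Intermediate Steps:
61664/(-69263) = 61664*(-1/69263) = -61664/69263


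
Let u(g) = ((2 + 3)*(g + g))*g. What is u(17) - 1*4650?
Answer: -1760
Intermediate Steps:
u(g) = 10*g**2 (u(g) = (5*(2*g))*g = (10*g)*g = 10*g**2)
u(17) - 1*4650 = 10*17**2 - 1*4650 = 10*289 - 4650 = 2890 - 4650 = -1760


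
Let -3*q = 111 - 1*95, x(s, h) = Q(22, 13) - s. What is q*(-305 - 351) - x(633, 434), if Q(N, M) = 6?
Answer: 12377/3 ≈ 4125.7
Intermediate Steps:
x(s, h) = 6 - s
q = -16/3 (q = -(111 - 1*95)/3 = -(111 - 95)/3 = -1/3*16 = -16/3 ≈ -5.3333)
q*(-305 - 351) - x(633, 434) = -16*(-305 - 351)/3 - (6 - 1*633) = -16/3*(-656) - (6 - 633) = 10496/3 - 1*(-627) = 10496/3 + 627 = 12377/3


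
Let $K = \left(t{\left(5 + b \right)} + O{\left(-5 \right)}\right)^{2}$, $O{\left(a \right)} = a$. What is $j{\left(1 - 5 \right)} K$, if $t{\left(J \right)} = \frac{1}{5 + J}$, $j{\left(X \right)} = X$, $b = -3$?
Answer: $- \frac{4624}{49} \approx -94.367$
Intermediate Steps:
$K = \frac{1156}{49}$ ($K = \left(\frac{1}{5 + \left(5 - 3\right)} - 5\right)^{2} = \left(\frac{1}{5 + 2} - 5\right)^{2} = \left(\frac{1}{7} - 5\right)^{2} = \left(- \frac{34}{7}\right)^{2} = \frac{1156}{49} \approx 23.592$)
$j{\left(1 - 5 \right)} K = \left(1 - 5\right) \frac{1156}{49} = \left(-4\right) \frac{1156}{49} = - \frac{4624}{49}$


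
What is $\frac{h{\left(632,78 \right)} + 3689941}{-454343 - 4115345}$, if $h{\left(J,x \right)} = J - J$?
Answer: $- \frac{3689941}{4569688} \approx -0.80748$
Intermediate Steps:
$h{\left(J,x \right)} = 0$
$\frac{h{\left(632,78 \right)} + 3689941}{-454343 - 4115345} = \frac{0 + 3689941}{-454343 - 4115345} = \frac{3689941}{-4569688} = 3689941 \left(- \frac{1}{4569688}\right) = - \frac{3689941}{4569688}$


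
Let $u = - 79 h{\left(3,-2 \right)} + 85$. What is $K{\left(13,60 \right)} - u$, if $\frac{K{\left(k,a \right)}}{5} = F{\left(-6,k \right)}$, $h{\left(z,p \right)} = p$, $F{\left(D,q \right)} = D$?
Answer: $-273$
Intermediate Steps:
$K{\left(k,a \right)} = -30$ ($K{\left(k,a \right)} = 5 \left(-6\right) = -30$)
$u = 243$ ($u = \left(-79\right) \left(-2\right) + 85 = 158 + 85 = 243$)
$K{\left(13,60 \right)} - u = -30 - 243 = -273$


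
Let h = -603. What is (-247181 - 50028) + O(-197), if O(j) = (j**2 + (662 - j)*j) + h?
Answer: -428226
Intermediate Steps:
O(j) = -603 + j**2 + j*(662 - j) (O(j) = (j**2 + (662 - j)*j) - 603 = (j**2 + j*(662 - j)) - 603 = -603 + j**2 + j*(662 - j))
(-247181 - 50028) + O(-197) = (-247181 - 50028) + (-603 + 662*(-197)) = -297209 + (-603 - 130414) = -297209 - 131017 = -428226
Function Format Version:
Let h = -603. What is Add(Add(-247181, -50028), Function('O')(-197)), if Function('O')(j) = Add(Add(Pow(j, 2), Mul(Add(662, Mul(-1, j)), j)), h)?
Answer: -428226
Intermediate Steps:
Function('O')(j) = Add(-603, Pow(j, 2), Mul(j, Add(662, Mul(-1, j)))) (Function('O')(j) = Add(Add(Pow(j, 2), Mul(Add(662, Mul(-1, j)), j)), -603) = Add(Add(Pow(j, 2), Mul(j, Add(662, Mul(-1, j)))), -603) = Add(-603, Pow(j, 2), Mul(j, Add(662, Mul(-1, j)))))
Add(Add(-247181, -50028), Function('O')(-197)) = Add(Add(-247181, -50028), Add(-603, Mul(662, -197))) = Add(-297209, Add(-603, -130414)) = Add(-297209, -131017) = -428226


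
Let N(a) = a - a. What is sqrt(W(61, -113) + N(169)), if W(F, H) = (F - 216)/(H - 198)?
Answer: sqrt(48205)/311 ≈ 0.70597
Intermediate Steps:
N(a) = 0
W(F, H) = (-216 + F)/(-198 + H)
sqrt(W(61, -113) + N(169)) = sqrt((-216 + 61)/(-198 - 113) + 0) = sqrt(-155/(-311) + 0) = sqrt(-1/311*(-155) + 0) = sqrt(155/311 + 0) = sqrt(155/311) = sqrt(48205)/311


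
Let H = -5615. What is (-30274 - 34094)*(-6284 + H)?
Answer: 765914832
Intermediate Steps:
(-30274 - 34094)*(-6284 + H) = (-30274 - 34094)*(-6284 - 5615) = -64368*(-11899) = 765914832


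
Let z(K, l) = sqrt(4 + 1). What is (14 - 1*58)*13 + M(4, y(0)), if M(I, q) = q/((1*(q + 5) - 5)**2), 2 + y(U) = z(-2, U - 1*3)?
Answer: -570 + sqrt(5) ≈ -567.76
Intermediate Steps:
z(K, l) = sqrt(5)
y(U) = -2 + sqrt(5)
M(I, q) = 1/q (M(I, q) = q/((1*(5 + q) - 5)**2) = q/(((5 + q) - 5)**2) = q/(q**2) = q/q**2 = 1/q)
(14 - 1*58)*13 + M(4, y(0)) = (14 - 1*58)*13 + 1/(-2 + sqrt(5)) = (14 - 58)*13 + 1/(-2 + sqrt(5)) = -44*13 + 1/(-2 + sqrt(5)) = -572 + 1/(-2 + sqrt(5))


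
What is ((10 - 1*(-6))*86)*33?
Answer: 45408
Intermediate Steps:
((10 - 1*(-6))*86)*33 = ((10 + 6)*86)*33 = (16*86)*33 = 1376*33 = 45408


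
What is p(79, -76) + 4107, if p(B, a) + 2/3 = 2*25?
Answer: 12469/3 ≈ 4156.3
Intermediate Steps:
p(B, a) = 148/3 (p(B, a) = -2/3 + 2*25 = -2/3 + 50 = 148/3)
p(79, -76) + 4107 = 148/3 + 4107 = 12469/3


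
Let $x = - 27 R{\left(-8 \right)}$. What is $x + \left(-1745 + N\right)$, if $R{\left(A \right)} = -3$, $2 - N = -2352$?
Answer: $690$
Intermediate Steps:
$N = 2354$ ($N = 2 - -2352 = 2 + 2352 = 2354$)
$x = 81$ ($x = \left(-27\right) \left(-3\right) = 81$)
$x + \left(-1745 + N\right) = 81 + \left(-1745 + 2354\right) = 81 + 609 = 690$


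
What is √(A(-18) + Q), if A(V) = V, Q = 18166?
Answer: 2*√4537 ≈ 134.71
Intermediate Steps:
√(A(-18) + Q) = √(-18 + 18166) = √18148 = 2*√4537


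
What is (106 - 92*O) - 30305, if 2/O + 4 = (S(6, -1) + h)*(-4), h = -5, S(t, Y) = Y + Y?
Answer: -90620/3 ≈ -30207.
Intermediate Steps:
S(t, Y) = 2*Y
O = 1/12 (O = 2/(-4 + (2*(-1) - 5)*(-4)) = 2/(-4 + (-2 - 5)*(-4)) = 2/(-4 - 7*(-4)) = 2/(-4 + 28) = 2/24 = 2*(1/24) = 1/12 ≈ 0.083333)
(106 - 92*O) - 30305 = (106 - 92*1/12) - 30305 = (106 - 23/3) - 30305 = 295/3 - 30305 = -90620/3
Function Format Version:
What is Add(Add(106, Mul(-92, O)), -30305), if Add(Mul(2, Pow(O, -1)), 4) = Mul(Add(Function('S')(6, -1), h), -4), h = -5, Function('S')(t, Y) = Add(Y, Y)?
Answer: Rational(-90620, 3) ≈ -30207.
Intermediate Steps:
Function('S')(t, Y) = Mul(2, Y)
O = Rational(1, 12) (O = Mul(2, Pow(Add(-4, Mul(Add(Mul(2, -1), -5), -4)), -1)) = Mul(2, Pow(Add(-4, Mul(Add(-2, -5), -4)), -1)) = Mul(2, Pow(Add(-4, Mul(-7, -4)), -1)) = Mul(2, Pow(Add(-4, 28), -1)) = Mul(2, Pow(24, -1)) = Mul(2, Rational(1, 24)) = Rational(1, 12) ≈ 0.083333)
Add(Add(106, Mul(-92, O)), -30305) = Add(Add(106, Mul(-92, Rational(1, 12))), -30305) = Add(Add(106, Rational(-23, 3)), -30305) = Add(Rational(295, 3), -30305) = Rational(-90620, 3)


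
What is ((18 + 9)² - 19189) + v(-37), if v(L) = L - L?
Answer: -18460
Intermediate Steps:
v(L) = 0
((18 + 9)² - 19189) + v(-37) = ((18 + 9)² - 19189) + 0 = (27² - 19189) + 0 = (729 - 19189) + 0 = -18460 + 0 = -18460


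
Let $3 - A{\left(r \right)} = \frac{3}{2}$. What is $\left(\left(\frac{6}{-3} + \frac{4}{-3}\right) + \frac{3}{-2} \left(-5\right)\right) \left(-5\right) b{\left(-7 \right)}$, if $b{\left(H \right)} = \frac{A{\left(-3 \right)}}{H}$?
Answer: $\frac{125}{28} \approx 4.4643$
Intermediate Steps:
$A{\left(r \right)} = \frac{3}{2}$ ($A{\left(r \right)} = 3 - \frac{3}{2} = \frac{3}{2}$)
$b{\left(H \right)} = \frac{3}{2 H}$
$\left(\left(\frac{6}{-3} + \frac{4}{-3}\right) + \frac{3}{-2} \left(-5\right)\right) \left(-5\right) b{\left(-7 \right)} = \left(\left(\frac{6}{-3} + \frac{4}{-3}\right) + \frac{3}{-2} \left(-5\right)\right) \left(-5\right) \frac{3}{2 \left(-7\right)} = \left(\left(6 \left(- \frac{1}{3}\right) + 4 \left(- \frac{1}{3}\right)\right) + 3 \left(- \frac{1}{2}\right) \left(-5\right)\right) \left(-5\right) \frac{3}{2} \left(- \frac{1}{7}\right) = \left(\left(-2 - \frac{4}{3}\right) - - \frac{15}{2}\right) \left(-5\right) \left(- \frac{3}{14}\right) = \left(- \frac{10}{3} + \frac{15}{2}\right) \left(-5\right) \left(- \frac{3}{14}\right) = \frac{25}{6} \left(-5\right) \left(- \frac{3}{14}\right) = \left(- \frac{125}{6}\right) \left(- \frac{3}{14}\right) = \frac{125}{28}$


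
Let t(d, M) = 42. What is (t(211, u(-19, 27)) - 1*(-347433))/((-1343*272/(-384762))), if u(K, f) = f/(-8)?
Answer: 66847587975/182648 ≈ 3.6599e+5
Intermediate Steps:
u(K, f) = -f/8 (u(K, f) = f*(-1/8) = -f/8)
(t(211, u(-19, 27)) - 1*(-347433))/((-1343*272/(-384762))) = (42 - 1*(-347433))/((-1343*272/(-384762))) = (42 + 347433)/((-365296*(-1/384762))) = 347475/(182648/192381) = 347475*(192381/182648) = 66847587975/182648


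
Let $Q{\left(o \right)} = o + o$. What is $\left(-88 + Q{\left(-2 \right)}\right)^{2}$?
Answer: $8464$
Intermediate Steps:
$Q{\left(o \right)} = 2 o$
$\left(-88 + Q{\left(-2 \right)}\right)^{2} = \left(-88 + 2 \left(-2\right)\right)^{2} = \left(-88 - 4\right)^{2} = \left(-92\right)^{2} = 8464$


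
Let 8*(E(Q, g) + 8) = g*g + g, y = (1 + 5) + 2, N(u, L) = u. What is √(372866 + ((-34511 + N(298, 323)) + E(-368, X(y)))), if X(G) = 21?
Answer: √1354811/2 ≈ 581.98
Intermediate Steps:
y = 8 (y = 6 + 2 = 8)
E(Q, g) = -8 + g/8 + g²/8 (E(Q, g) = -8 + (g*g + g)/8 = -8 + (g² + g)/8 = -8 + (g + g²)/8 = -8 + (g/8 + g²/8) = -8 + g/8 + g²/8)
√(372866 + ((-34511 + N(298, 323)) + E(-368, X(y)))) = √(372866 + ((-34511 + 298) + (-8 + (⅛)*21 + (⅛)*21²))) = √(372866 + (-34213 + (-8 + 21/8 + (⅛)*441))) = √(372866 + (-34213 + (-8 + 21/8 + 441/8))) = √(372866 + (-34213 + 199/4)) = √(372866 - 136653/4) = √(1354811/4) = √1354811/2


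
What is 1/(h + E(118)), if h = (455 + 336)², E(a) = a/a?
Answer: 1/625682 ≈ 1.5983e-6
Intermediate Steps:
E(a) = 1
h = 625681 (h = 791² = 625681)
1/(h + E(118)) = 1/(625681 + 1) = 1/625682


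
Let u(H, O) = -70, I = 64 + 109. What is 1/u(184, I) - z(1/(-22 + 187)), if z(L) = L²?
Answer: -5459/381150 ≈ -0.014322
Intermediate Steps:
I = 173
1/u(184, I) - z(1/(-22 + 187)) = 1/(-70) - (1/(-22 + 187))² = -1/70 - (1/165)² = -1/70 - 1*1/27225 = -1/70 - 1/27225 = -5459/381150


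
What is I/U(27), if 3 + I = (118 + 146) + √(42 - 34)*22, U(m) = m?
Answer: 29/3 + 44*√2/27 ≈ 11.971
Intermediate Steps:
I = 261 + 44*√2 (I = -3 + ((118 + 146) + √(42 - 34)*22) = -3 + (264 + √8*22) = -3 + (264 + (2*√2)*22) = -3 + (264 + 44*√2) = 261 + 44*√2 ≈ 323.23)
I/U(27) = (261 + 44*√2)/27 = (261 + 44*√2)*(1/27) = 29/3 + 44*√2/27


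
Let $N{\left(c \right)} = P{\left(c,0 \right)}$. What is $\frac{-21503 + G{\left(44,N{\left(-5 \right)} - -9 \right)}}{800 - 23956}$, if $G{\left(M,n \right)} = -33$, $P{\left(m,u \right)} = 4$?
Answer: $\frac{5384}{5789} \approx 0.93004$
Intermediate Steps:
$N{\left(c \right)} = 4$
$\frac{-21503 + G{\left(44,N{\left(-5 \right)} - -9 \right)}}{800 - 23956} = \frac{-21503 - 33}{800 - 23956} = - \frac{21536}{-23156} = \left(-21536\right) \left(- \frac{1}{23156}\right) = \frac{5384}{5789}$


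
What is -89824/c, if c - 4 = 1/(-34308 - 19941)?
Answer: -4872862176/216995 ≈ -22456.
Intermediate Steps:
c = 216995/54249 (c = 4 + 1/(-34308 - 19941) = 4 + 1/(-54249) = 4 - 1/54249 = 216995/54249 ≈ 4.0000)
-89824/c = -89824/216995/54249 = -89824*54249/216995 = -4872862176/216995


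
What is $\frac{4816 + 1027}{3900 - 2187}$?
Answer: $\frac{5843}{1713} \approx 3.411$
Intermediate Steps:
$\frac{4816 + 1027}{3900 - 2187} = \frac{5843}{1713}$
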